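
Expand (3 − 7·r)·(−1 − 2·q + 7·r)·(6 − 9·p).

−18 + 27·p − 36·q + 54·p·q + 168·r − 252·p·r + 84·q·r − 126·p·q·r − 294·r² + 441·p·r²

(3 − 7·r)·(−1 − 2·q + 7·r)·(6 − 9·p)
= (−3 − 6·q + 21·r + 7·r + 14·q·r − 49·r²)·(6 − 9·p)    [distributive law]
= (−3 − 6·q + 28·r + 14·q·r − 49·r²)·(6 − 9·p)    [combine like terms]
= −18 + 27·p − 36·q + 54·p·q + 168·r − 252·p·r + 84·q·r − 126·p·q·r − 294·r² + 441·p·r²    [distributive law]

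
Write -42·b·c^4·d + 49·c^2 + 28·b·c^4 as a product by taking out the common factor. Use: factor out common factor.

-42·b·c^4·d + 49·c^2 + 28·b·c^4
= 7(-6·b·c^4·d + 7·c^2 + 4·b·c^4)    [factor out 7]
= 7·c^2(-6·b·c^2·d + 7 + 4·b·c^2)    [factor out c^2]

7·c^2(-6·b·c^2·d + 7 + 4·b·c^2)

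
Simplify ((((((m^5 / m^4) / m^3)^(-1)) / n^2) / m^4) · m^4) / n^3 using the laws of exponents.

((((((m^5 / m^4) / m^3)^(-1)) / n^2) / m^4) · m^4) / n^3
= ((((((m^5 / m^4)^(-1)) / ((m^3)^(-1))) / n^2) / m^4) · m^4) / n^3    [power of a quotient]
= (((((((m^5)^(-1)) / ((m^4)^(-1))) / ((m^3)^(-1))) / n^2) / m^4) · m^4) / n^3    [power of a quotient]
= (((((m^(-5) / ((m^4)^(-1))) / ((m^3)^(-1))) / n^2) / m^4) · m^4) / n^3    [power of a power]
= (((((m^(-5) / m^(-4)) / ((m^3)^(-1))) / n^2) / m^4) · m^4) / n^3    [power of a power]
= ((((m^(-1) / ((m^3)^(-1))) / n^2) / m^4) · m^4) / n^3    [quotient of powers]
= ((((m^(-1) / m^(-3)) / n^2) / m^4) · m^4) / n^3    [power of a power]
= (((m^2 / n^2) / m^4) · m^4) / n^3    [quotient of powers]
= m^2n^(-5)    [quotient of powers; product of powers]

m^2n^(-5)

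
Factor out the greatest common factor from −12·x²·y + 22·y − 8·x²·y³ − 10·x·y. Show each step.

2·y(−6·x² + 11 − 4·x²·y² − 5·x)

−12·x²·y + 22·y − 8·x²·y³ − 10·x·y
= 2(−6·x²·y + 11·y − 4·x²·y³ − 5·x·y)    [factor out 2]
= 2·y(−6·x² + 11 − 4·x²·y² − 5·x)    [factor out y]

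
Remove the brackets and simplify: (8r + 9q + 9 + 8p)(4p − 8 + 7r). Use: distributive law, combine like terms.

(8r + 9q + 9 + 8p)(4p − 8 + 7r)
= 32pr − 64r + 56r^2 + 36pq − 72q + 63qr + 36p − 72 + 63r + 32p^2 − 64p + 56pr    [distributive law]
= 88pr − r + 56r^2 + 36pq − 72q + 63qr − 28p − 72 + 32p^2    [combine like terms]

88pr − r + 56r^2 + 36pq − 72q + 63qr − 28p − 72 + 32p^2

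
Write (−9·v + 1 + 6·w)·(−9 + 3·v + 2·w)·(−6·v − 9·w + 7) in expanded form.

(−9·v + 1 + 6·w)·(−9 + 3·v + 2·w)·(−6·v − 9·w + 7)
= (81·v − 27·v² − 18·v·w − 9 + 3·v + 2·w − 54·w + 18·v·w + 12·w²)·(−6·v − 9·w + 7)    [distributive law]
= (84·v − 27·v² − 9 − 52·w + 12·w²)·(−6·v − 9·w + 7)    [combine like terms]
= −504·v² − 756·v·w + 588·v + 162·v³ + 243·v²·w − 189·v² + 54·v + 81·w − 63 + 312·v·w + 468·w² − 364·w − 72·v·w² − 108·w³ + 84·w²    [distributive law]
= −693·v² − 444·v·w + 642·v + 162·v³ + 243·v²·w − 283·w − 63 + 552·w² − 72·v·w² − 108·w³    [combine like terms]

−693·v² − 444·v·w + 642·v + 162·v³ + 243·v²·w − 283·w − 63 + 552·w² − 72·v·w² − 108·w³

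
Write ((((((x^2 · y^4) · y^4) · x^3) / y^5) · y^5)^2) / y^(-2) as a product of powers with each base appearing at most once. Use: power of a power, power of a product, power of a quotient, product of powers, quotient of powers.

x^10y^18

((((((x^2 · y^4) · y^4) · x^3) / y^5) · y^5)^2) / y^(-2)
= ((((((x^2 · y^4) · y^4) · x^3) / y^5)^2) · ((y^5)^2)) / y^(-2)    [power of a product]
= ((((((x^2 · y^4) · y^4) · x^3)^2) / ((y^5)^2)) · ((y^5)^2)) / y^(-2)    [power of a quotient]
= ((((((x^2 · y^4) · y^4)^2) · ((x^3)^2)) / ((y^5)^2)) · ((y^5)^2)) / y^(-2)    [power of a product]
= ((((((x^2 · y^4)^2) · ((y^4)^2)) · ((x^3)^2)) / ((y^5)^2)) · ((y^5)^2)) / y^(-2)    [power of a product]
= (((((((x^2)^2) · ((y^4)^2)) · ((y^4)^2)) · ((x^3)^2)) / ((y^5)^2)) · ((y^5)^2)) / y^(-2)    [power of a product]
= (((((x^4 · ((y^4)^2)) · ((y^4)^2)) · ((x^3)^2)) / ((y^5)^2)) · ((y^5)^2)) / y^(-2)    [power of a power]
= (((((x^4 · y^8) · ((y^4)^2)) · ((x^3)^2)) / ((y^5)^2)) · ((y^5)^2)) / y^(-2)    [power of a power]
= (((((x^4 · y^8) · y^8) · ((x^3)^2)) / ((y^5)^2)) · ((y^5)^2)) / y^(-2)    [power of a power]
= (((((x^4 · y^8) · y^8) · x^6) / ((y^5)^2)) · ((y^5)^2)) / y^(-2)    [power of a power]
= (((((x^4 · y^8) · y^8) · x^6) / y^10) · ((y^5)^2)) / y^(-2)    [power of a power]
= (((((x^4 · y^8) · y^8) · x^6) / y^10) · y^10) / y^(-2)    [power of a power]
= x^10y^18    [quotient of powers; product of powers]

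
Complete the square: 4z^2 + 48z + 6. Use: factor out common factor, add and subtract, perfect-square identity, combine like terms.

4z^2 + 48z + 6
= 4(z^2 + 12z) + 6    [factor out 4 from the z-terms]
= 4(z^2 + 12z + 36 − 36) + 6    [add and subtract 36 inside the bracket]
= 4(z + 6)^2 − 144 + 6    [perfect-square identity]
= 4(z + 6)^2 − 138    [combine constants]

4(z + 6)^2 − 138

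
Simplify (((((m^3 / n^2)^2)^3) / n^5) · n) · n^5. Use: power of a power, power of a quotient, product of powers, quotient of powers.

m^18n^(-11)

(((((m^3 / n^2)^2)^3) / n^5) · n) · n^5
= ((((m^3 / n^2)^6) / n^5) · n) · n^5    [power of a power]
= (((((m^3)^6) / ((n^2)^6)) / n^5) · n) · n^5    [power of a quotient]
= (((m^18 / ((n^2)^6)) / n^5) · n) · n^5    [power of a power]
= (((m^18 / n^12) / n^5) · n) · n^5    [power of a power]
= m^18n^(-11)    [quotient of powers; product of powers]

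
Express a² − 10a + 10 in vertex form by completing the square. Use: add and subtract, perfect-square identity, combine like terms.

a² − 10a + 10
= a² − 10a + 25 − 25 + 10    [add and subtract 25]
= (a − 5)² − 25 + 10    [perfect-square identity]
= (a − 5)² − 15    [combine constants]

(a − 5)² − 15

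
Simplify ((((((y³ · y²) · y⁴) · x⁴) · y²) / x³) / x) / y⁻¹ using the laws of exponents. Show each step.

((((((y³ · y²) · y⁴) · x⁴) · y²) / x³) / x) / y⁻¹
= (((((y⁵ · y⁴) · x⁴) · y²) / x³) / x) / y⁻¹    [product of powers]
= ((((y⁹ · x⁴) · y²) / x³) / x) / y⁻¹    [product of powers]
= y¹²    [quotient of powers; product of powers]

y¹²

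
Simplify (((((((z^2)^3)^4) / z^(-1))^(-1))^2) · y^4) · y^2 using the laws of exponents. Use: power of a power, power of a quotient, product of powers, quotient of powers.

(((((((z^2)^3)^4) / z^(-1))^(-1))^2) · y^4) · y^2
= ((((((z^2)^3)^4) / z^(-1))^(-2)) · y^4) · y^2    [power of a power]
= ((((((z^2)^3)^4)^(-2)) / ((z^(-1))^(-2))) · y^4) · y^2    [power of a quotient]
= (((((z^2)^3)^(-8)) / ((z^(-1))^(-2))) · y^4) · y^2    [power of a power]
= ((((z^2)^(-24)) / ((z^(-1))^(-2))) · y^4) · y^2    [power of a power]
= ((z^(-48) / ((z^(-1))^(-2))) · y^4) · y^2    [power of a power]
= ((z^(-48) / z^2) · y^4) · y^2    [power of a power]
= (z^(-50) · y^4) · y^2    [quotient of powers]
= y^6z^(-50)    [product of powers]

y^6z^(-50)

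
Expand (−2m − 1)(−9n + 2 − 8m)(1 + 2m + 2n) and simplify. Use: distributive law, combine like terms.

(−2m − 1)(−9n + 2 − 8m)(1 + 2m + 2n)
= (18mn − 4m + 16m^2 + 9n − 2 + 8m)(1 + 2m + 2n)    [distributive law]
= (18mn + 4m + 16m^2 + 9n − 2)(1 + 2m + 2n)    [combine like terms]
= 18mn + 36m^2n + 36mn^2 + 4m + 8m^2 + 8mn + 16m^2 + 32m^3 + 32m^2n + 9n + 18mn + 18n^2 − 2 − 4m − 4n    [distributive law]
= 44mn + 68m^2n + 36mn^2 + 24m^2 + 32m^3 + 5n + 18n^2 − 2    [combine like terms]

44mn + 68m^2n + 36mn^2 + 24m^2 + 32m^3 + 5n + 18n^2 − 2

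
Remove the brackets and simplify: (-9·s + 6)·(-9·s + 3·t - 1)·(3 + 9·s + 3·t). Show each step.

(-9·s + 6)·(-9·s + 3·t - 1)·(3 + 9·s + 3·t)
= (81·s^2 - 27·s·t + 9·s - 54·s + 18·t - 6)·(3 + 9·s + 3·t)    [distributive law]
= (81·s^2 - 27·s·t - 45·s + 18·t - 6)·(3 + 9·s + 3·t)    [combine like terms]
= 243·s^2 + 729·s^3 + 243·s^2·t - 81·s·t - 243·s^2·t - 81·s·t^2 - 135·s - 405·s^2 - 135·s·t + 54·t + 162·s·t + 54·t^2 - 18 - 54·s - 18·t    [distributive law]
= -162·s^2 + 729·s^3 - 54·s·t - 81·s·t^2 - 189·s + 36·t + 54·t^2 - 18    [combine like terms]

-162·s^2 + 729·s^3 - 54·s·t - 81·s·t^2 - 189·s + 36·t + 54·t^2 - 18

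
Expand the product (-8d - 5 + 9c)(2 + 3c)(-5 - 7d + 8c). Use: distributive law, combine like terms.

150d + 112d^2 - 29cd + 168cd^2 - 381c^2d + 50 - 95c - 111c^2 + 216c^3

(-8d - 5 + 9c)(2 + 3c)(-5 - 7d + 8c)
= (-16d - 24cd - 10 - 15c + 18c + 27c^2)(-5 - 7d + 8c)    [distributive law]
= (-16d - 24cd - 10 + 3c + 27c^2)(-5 - 7d + 8c)    [combine like terms]
= 80d + 112d^2 - 128cd + 120cd + 168cd^2 - 192c^2d + 50 + 70d - 80c - 15c - 21cd + 24c^2 - 135c^2 - 189c^2d + 216c^3    [distributive law]
= 150d + 112d^2 - 29cd + 168cd^2 - 381c^2d + 50 - 95c - 111c^2 + 216c^3    [combine like terms]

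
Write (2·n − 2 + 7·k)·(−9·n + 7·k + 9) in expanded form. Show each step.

(2·n − 2 + 7·k)·(−9·n + 7·k + 9)
= −18·n^2 + 14·k·n + 18·n + 18·n − 14·k − 18 − 63·k·n + 49·k^2 + 63·k    [distributive law]
= −18·n^2 − 49·k·n + 36·n + 49·k − 18 + 49·k^2    [combine like terms]

−18·n^2 − 49·k·n + 36·n + 49·k − 18 + 49·k^2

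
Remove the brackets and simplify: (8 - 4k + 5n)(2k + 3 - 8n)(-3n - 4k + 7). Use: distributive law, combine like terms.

478kn - 72k^2 - 68k - 415n + 168 - 133n^2 - 144k^2n + 32k^3 + 34kn^2 + 120n^3

(8 - 4k + 5n)(2k + 3 - 8n)(-3n - 4k + 7)
= (16k + 24 - 64n - 8k^2 - 12k + 32kn + 10kn + 15n - 40n^2)(-3n - 4k + 7)    [distributive law]
= (4k + 24 - 49n - 8k^2 + 42kn - 40n^2)(-3n - 4k + 7)    [combine like terms]
= -12kn - 16k^2 + 28k - 72n - 96k + 168 + 147n^2 + 196kn - 343n + 24k^2n + 32k^3 - 56k^2 - 126kn^2 - 168k^2n + 294kn + 120n^3 + 160kn^2 - 280n^2    [distributive law]
= 478kn - 72k^2 - 68k - 415n + 168 - 133n^2 - 144k^2n + 32k^3 + 34kn^2 + 120n^3    [combine like terms]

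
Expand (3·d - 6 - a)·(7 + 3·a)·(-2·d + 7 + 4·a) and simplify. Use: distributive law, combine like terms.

(3·d - 6 - a)·(7 + 3·a)·(-2·d + 7 + 4·a)
= (21·d + 9·a·d - 42 - 18·a - 7·a - 3·a^2)·(-2·d + 7 + 4·a)    [distributive law]
= (21·d + 9·a·d - 42 - 25·a - 3·a^2)·(-2·d + 7 + 4·a)    [combine like terms]
= -42·d^2 + 147·d + 84·a·d - 18·a·d^2 + 63·a·d + 36·a^2·d + 84·d - 294 - 168·a + 50·a·d - 175·a - 100·a^2 + 6·a^2·d - 21·a^2 - 12·a^3    [distributive law]
= -42·d^2 + 231·d + 197·a·d - 18·a·d^2 + 42·a^2·d - 294 - 343·a - 121·a^2 - 12·a^3    [combine like terms]

-42·d^2 + 231·d + 197·a·d - 18·a·d^2 + 42·a^2·d - 294 - 343·a - 121·a^2 - 12·a^3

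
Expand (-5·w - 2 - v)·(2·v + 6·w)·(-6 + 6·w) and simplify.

72·v·w - 96·v·w² + 108·w² - 180·w³ + 24·v + 72·w + 12·v² - 12·v²·w

(-5·w - 2 - v)·(2·v + 6·w)·(-6 + 6·w)
= (-10·v·w - 30·w² - 4·v - 12·w - 2·v² - 6·v·w)·(-6 + 6·w)    [distributive law]
= (-16·v·w - 30·w² - 4·v - 12·w - 2·v²)·(-6 + 6·w)    [combine like terms]
= 96·v·w - 96·v·w² + 180·w² - 180·w³ + 24·v - 24·v·w + 72·w - 72·w² + 12·v² - 12·v²·w    [distributive law]
= 72·v·w - 96·v·w² + 108·w² - 180·w³ + 24·v + 72·w + 12·v² - 12·v²·w    [combine like terms]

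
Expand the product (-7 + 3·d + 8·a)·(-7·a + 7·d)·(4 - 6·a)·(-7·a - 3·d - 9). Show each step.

(-7 + 3·d + 8·a)·(-7·a + 7·d)·(4 - 6·a)·(-7·a - 3·d - 9)
= (49·a - 49·d - 21·a·d + 21·d^2 - 56·a^2 + 56·a·d)·(4 - 6·a)·(-7·a - 3·d - 9)    [distributive law]
= (49·a - 49·d + 35·a·d + 21·d^2 - 56·a^2)·(4 - 6·a)·(-7·a - 3·d - 9)    [combine like terms]
= (196·a - 294·a^2 - 196·d + 294·a·d + 140·a·d - 210·a^2·d + 84·d^2 - 126·a·d^2 - 224·a^2 + 336·a^3)·(-7·a - 3·d - 9)    [distributive law]
= (196·a - 518·a^2 - 196·d + 434·a·d - 210·a^2·d + 84·d^2 - 126·a·d^2 + 336·a^3)·(-7·a - 3·d - 9)    [combine like terms]
= -1372·a^2 - 588·a·d - 1764·a + 3626·a^3 + 1554·a^2·d + 4662·a^2 + 1372·a·d + 588·d^2 + 1764·d - 3038·a^2·d - 1302·a·d^2 - 3906·a·d + 1470·a^3·d + 630·a^2·d^2 + 1890·a^2·d - 588·a·d^2 - 252·d^3 - 756·d^2 + 882·a^2·d^2 + 378·a·d^3 + 1134·a·d^2 - 2352·a^4 - 1008·a^3·d - 3024·a^3    [distributive law]
= 3290·a^2 - 3122·a·d - 1764·a + 602·a^3 + 406·a^2·d - 168·d^2 + 1764·d - 756·a·d^2 + 462·a^3·d + 1512·a^2·d^2 - 252·d^3 + 378·a·d^3 - 2352·a^4    [combine like terms]

3290·a^2 - 3122·a·d - 1764·a + 602·a^3 + 406·a^2·d - 168·d^2 + 1764·d - 756·a·d^2 + 462·a^3·d + 1512·a^2·d^2 - 252·d^3 + 378·a·d^3 - 2352·a^4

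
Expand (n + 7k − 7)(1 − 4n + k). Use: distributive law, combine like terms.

(n + 7k − 7)(1 − 4n + k)
= n − 4n^2 + kn + 7k − 28kn + 7k^2 − 7 + 28n − 7k    [distributive law]
= 29n − 4n^2 − 27kn + 7k^2 − 7    [combine like terms]

29n − 4n^2 − 27kn + 7k^2 − 7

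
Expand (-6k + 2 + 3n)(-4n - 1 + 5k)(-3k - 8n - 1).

123k^2n - 276kn^2 - 134kn - 18k^2 - 10k + 90k^3 + 100n^2 + 27n + 2 + 96n^3

(-6k + 2 + 3n)(-4n - 1 + 5k)(-3k - 8n - 1)
= (24kn + 6k - 30k^2 - 8n - 2 + 10k - 12n^2 - 3n + 15kn)(-3k - 8n - 1)    [distributive law]
= (39kn + 16k - 30k^2 - 11n - 2 - 12n^2)(-3k - 8n - 1)    [combine like terms]
= -117k^2n - 312kn^2 - 39kn - 48k^2 - 128kn - 16k + 90k^3 + 240k^2n + 30k^2 + 33kn + 88n^2 + 11n + 6k + 16n + 2 + 36kn^2 + 96n^3 + 12n^2    [distributive law]
= 123k^2n - 276kn^2 - 134kn - 18k^2 - 10k + 90k^3 + 100n^2 + 27n + 2 + 96n^3    [combine like terms]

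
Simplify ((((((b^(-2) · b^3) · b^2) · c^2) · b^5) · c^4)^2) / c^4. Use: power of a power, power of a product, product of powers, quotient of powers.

((((((b^(-2) · b^3) · b^2) · c^2) · b^5) · c^4)^2) / c^4
= ((((((b^(-2) · b^3) · b^2) · c^2) · b^5)^2) · ((c^4)^2)) / c^4    [power of a product]
= ((((((b^(-2) · b^3) · b^2) · c^2)^2) · ((b^5)^2)) · ((c^4)^2)) / c^4    [power of a product]
= ((((((b^(-2) · b^3) · b^2)^2) · ((c^2)^2)) · ((b^5)^2)) · ((c^4)^2)) / c^4    [power of a product]
= ((((((b^(-2) · b^3)^2) · ((b^2)^2)) · ((c^2)^2)) · ((b^5)^2)) · ((c^4)^2)) / c^4    [power of a product]
= (((((((b^(-2))^2) · ((b^3)^2)) · ((b^2)^2)) · ((c^2)^2)) · ((b^5)^2)) · ((c^4)^2)) / c^4    [power of a product]
= (((((b^(-4) · ((b^3)^2)) · ((b^2)^2)) · ((c^2)^2)) · ((b^5)^2)) · ((c^4)^2)) / c^4    [power of a power]
= (((((b^(-4) · b^6) · ((b^2)^2)) · ((c^2)^2)) · ((b^5)^2)) · ((c^4)^2)) / c^4    [power of a power]
= ((((b^2 · ((b^2)^2)) · ((c^2)^2)) · ((b^5)^2)) · ((c^4)^2)) / c^4    [product of powers]
= ((((b^2 · b^4) · ((c^2)^2)) · ((b^5)^2)) · ((c^4)^2)) / c^4    [power of a power]
= (((b^6 · ((c^2)^2)) · ((b^5)^2)) · ((c^4)^2)) / c^4    [product of powers]
= (((b^6 · c^4) · ((b^5)^2)) · ((c^4)^2)) / c^4    [power of a power]
= (((b^6 · c^4) · b^10) · ((c^4)^2)) / c^4    [power of a power]
= (((b^6 · c^4) · b^10) · c^8) / c^4    [power of a power]
= b^16c^8    [quotient of powers; product of powers]

b^16c^8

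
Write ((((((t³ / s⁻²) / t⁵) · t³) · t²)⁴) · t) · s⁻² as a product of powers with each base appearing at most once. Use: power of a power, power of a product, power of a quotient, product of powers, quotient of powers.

s⁶·t¹³

((((((t³ / s⁻²) / t⁵) · t³) · t²)⁴) · t) · s⁻²
= ((((((t³ / s⁻²) / t⁵) · t³)⁴) · ((t²)⁴)) · t) · s⁻²    [power of a product]
= ((((((t³ / s⁻²) / t⁵)⁴) · ((t³)⁴)) · ((t²)⁴)) · t) · s⁻²    [power of a product]
= ((((((t³ / s⁻²)⁴) / ((t⁵)⁴)) · ((t³)⁴)) · ((t²)⁴)) · t) · s⁻²    [power of a quotient]
= (((((((t³)⁴) / ((s⁻²)⁴)) / ((t⁵)⁴)) · ((t³)⁴)) · ((t²)⁴)) · t) · s⁻²    [power of a quotient]
= (((((t¹² / ((s⁻²)⁴)) / ((t⁵)⁴)) · ((t³)⁴)) · ((t²)⁴)) · t) · s⁻²    [power of a power]
= (((((t¹² / s⁻⁸) / ((t⁵)⁴)) · ((t³)⁴)) · ((t²)⁴)) · t) · s⁻²    [power of a power]
= (((((t¹² / s⁻⁸) / t²⁰) · ((t³)⁴)) · ((t²)⁴)) · t) · s⁻²    [power of a power]
= (((((t¹² / s⁻⁸) / t²⁰) · t¹²) · ((t²)⁴)) · t) · s⁻²    [power of a power]
= (((((t¹² / s⁻⁸) / t²⁰) · t¹²) · t⁸) · t) · s⁻²    [power of a power]
= s⁶·t¹³    [quotient of powers; product of powers]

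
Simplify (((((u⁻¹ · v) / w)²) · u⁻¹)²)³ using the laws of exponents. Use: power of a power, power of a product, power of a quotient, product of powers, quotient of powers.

u⁻¹⁸v¹²w⁻¹²

(((((u⁻¹ · v) / w)²) · u⁻¹)²)³
= ((((u⁻¹ · v) / w)²) · u⁻¹)⁶    [power of a power]
= ((((u⁻¹ · v) / w)²)⁶) · ((u⁻¹)⁶)    [power of a product]
= (((u⁻¹ · v) / w)¹²) · ((u⁻¹)⁶)    [power of a power]
= (((u⁻¹ · v)¹²) / (w¹²)) · ((u⁻¹)⁶)    [power of a quotient]
= ((((u⁻¹)¹²) · (v¹²)) / (w¹²)) · ((u⁻¹)⁶)    [power of a product]
= ((u⁻¹² · (v¹²)) / (w¹²)) · ((u⁻¹)⁶)    [power of a power]
= ((u⁻¹² · v¹²) / w¹²) · u⁻⁶    [power of a power]
= u⁻¹⁸v¹²w⁻¹²    [quotient of powers; product of powers]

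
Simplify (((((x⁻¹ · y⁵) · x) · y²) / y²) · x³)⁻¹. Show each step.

x⁻³y⁻⁵

(((((x⁻¹ · y⁵) · x) · y²) / y²) · x³)⁻¹
= (((((x⁻¹ · y⁵) · x) · y²) / y²)⁻¹) · ((x³)⁻¹)    [power of a product]
= (((((x⁻¹ · y⁵) · x) · y²)⁻¹) / ((y²)⁻¹)) · ((x³)⁻¹)    [power of a quotient]
= (((((x⁻¹ · y⁵) · x)⁻¹) · ((y²)⁻¹)) / ((y²)⁻¹)) · ((x³)⁻¹)    [power of a product]
= (((((x⁻¹ · y⁵)⁻¹) · (x⁻¹)) · ((y²)⁻¹)) / ((y²)⁻¹)) · ((x³)⁻¹)    [power of a product]
= ((((((x⁻¹)⁻¹) · ((y⁵)⁻¹)) · (x⁻¹)) · ((y²)⁻¹)) / ((y²)⁻¹)) · ((x³)⁻¹)    [power of a product]
= ((((x · ((y⁵)⁻¹)) · (x⁻¹)) · ((y²)⁻¹)) / ((y²)⁻¹)) · ((x³)⁻¹)    [power of a power]
= ((((x · y⁻⁵) · (x⁻¹)) · ((y²)⁻¹)) / ((y²)⁻¹)) · ((x³)⁻¹)    [power of a power]
= ((((x · y⁻⁵) · x⁻¹) · y⁻²) / ((y²)⁻¹)) · ((x³)⁻¹)    [power of a power]
= ((((x · y⁻⁵) · x⁻¹) · y⁻²) / y⁻²) · ((x³)⁻¹)    [power of a power]
= ((((x · y⁻⁵) · x⁻¹) · y⁻²) / y⁻²) · x⁻³    [power of a power]
= x⁻³y⁻⁵    [quotient of powers; product of powers]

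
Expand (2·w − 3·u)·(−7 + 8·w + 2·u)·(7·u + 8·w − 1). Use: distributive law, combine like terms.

90·u·w − 128·w^2 + 14·w − 48·u·w^2 + 128·w^3 − 188·u^2·w + 153·u^2 − 21·u − 42·u^3

(2·w − 3·u)·(−7 + 8·w + 2·u)·(7·u + 8·w − 1)
= (−14·w + 16·w^2 + 4·u·w + 21·u − 24·u·w − 6·u^2)·(7·u + 8·w − 1)    [distributive law]
= (−14·w + 16·w^2 − 20·u·w + 21·u − 6·u^2)·(7·u + 8·w − 1)    [combine like terms]
= −98·u·w − 112·w^2 + 14·w + 112·u·w^2 + 128·w^3 − 16·w^2 − 140·u^2·w − 160·u·w^2 + 20·u·w + 147·u^2 + 168·u·w − 21·u − 42·u^3 − 48·u^2·w + 6·u^2    [distributive law]
= 90·u·w − 128·w^2 + 14·w − 48·u·w^2 + 128·w^3 − 188·u^2·w + 153·u^2 − 21·u − 42·u^3    [combine like terms]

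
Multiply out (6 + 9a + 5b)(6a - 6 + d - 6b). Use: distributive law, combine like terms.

(6 + 9a + 5b)(6a - 6 + d - 6b)
= 36a - 36 + 6d - 36b + 54a² - 54a + 9ad - 54ab + 30ab - 30b + 5bd - 30b²    [distributive law]
= -18a - 36 + 6d - 66b + 54a² + 9ad - 24ab + 5bd - 30b²    [combine like terms]

-18a - 36 + 6d - 66b + 54a² + 9ad - 24ab + 5bd - 30b²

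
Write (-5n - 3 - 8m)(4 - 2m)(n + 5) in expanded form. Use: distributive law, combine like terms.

(-5n - 3 - 8m)(4 - 2m)(n + 5)
= (-20n + 10mn - 12 + 6m - 32m + 16m^2)(n + 5)    [distributive law]
= (-20n + 10mn - 12 - 26m + 16m^2)(n + 5)    [combine like terms]
= -20n^2 - 100n + 10mn^2 + 50mn - 12n - 60 - 26mn - 130m + 16m^2n + 80m^2    [distributive law]
= -20n^2 - 112n + 10mn^2 + 24mn - 60 - 130m + 16m^2n + 80m^2    [combine like terms]

-20n^2 - 112n + 10mn^2 + 24mn - 60 - 130m + 16m^2n + 80m^2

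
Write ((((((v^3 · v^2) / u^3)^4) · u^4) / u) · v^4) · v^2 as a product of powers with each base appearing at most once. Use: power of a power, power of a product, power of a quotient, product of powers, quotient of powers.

u^(-9)v^26

((((((v^3 · v^2) / u^3)^4) · u^4) / u) · v^4) · v^2
= ((((((v^3 · v^2)^4) / ((u^3)^4)) · u^4) / u) · v^4) · v^2    [power of a quotient]
= (((((((v^3)^4) · ((v^2)^4)) / ((u^3)^4)) · u^4) / u) · v^4) · v^2    [power of a product]
= (((((v^12 · ((v^2)^4)) / ((u^3)^4)) · u^4) / u) · v^4) · v^2    [power of a power]
= (((((v^12 · v^8) / ((u^3)^4)) · u^4) / u) · v^4) · v^2    [power of a power]
= ((((v^20 / ((u^3)^4)) · u^4) / u) · v^4) · v^2    [product of powers]
= ((((v^20 / u^12) · u^4) / u) · v^4) · v^2    [power of a power]
= u^(-9)v^26    [quotient of powers; product of powers]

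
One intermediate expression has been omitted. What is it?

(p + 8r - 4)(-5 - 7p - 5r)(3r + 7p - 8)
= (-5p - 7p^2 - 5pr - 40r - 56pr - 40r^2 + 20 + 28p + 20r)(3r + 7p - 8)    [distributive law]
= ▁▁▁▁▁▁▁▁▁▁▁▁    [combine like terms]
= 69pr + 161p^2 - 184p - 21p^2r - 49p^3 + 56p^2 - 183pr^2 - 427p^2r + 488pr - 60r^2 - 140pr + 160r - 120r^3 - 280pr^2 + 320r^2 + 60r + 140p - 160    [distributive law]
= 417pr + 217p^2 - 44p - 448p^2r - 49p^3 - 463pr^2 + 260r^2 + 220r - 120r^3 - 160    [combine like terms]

By combine like terms:

(23p - 7p^2 - 61pr - 20r - 40r^2 + 20)(3r + 7p - 8)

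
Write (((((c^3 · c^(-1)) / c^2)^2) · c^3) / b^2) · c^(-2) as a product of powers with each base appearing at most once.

(((((c^3 · c^(-1)) / c^2)^2) · c^3) / b^2) · c^(-2)
= (((((c^3 · c^(-1))^2) / ((c^2)^2)) · c^3) / b^2) · c^(-2)    [power of a quotient]
= ((((((c^3)^2) · ((c^(-1))^2)) / ((c^2)^2)) · c^3) / b^2) · c^(-2)    [power of a product]
= ((((c^6 · ((c^(-1))^2)) / ((c^2)^2)) · c^3) / b^2) · c^(-2)    [power of a power]
= ((((c^6 · c^(-2)) / ((c^2)^2)) · c^3) / b^2) · c^(-2)    [power of a power]
= (((c^4 / ((c^2)^2)) · c^3) / b^2) · c^(-2)    [product of powers]
= (((c^4 / c^4) · c^3) / b^2) · c^(-2)    [power of a power]
= ((c^0 · c^3) / b^2) · c^(-2)    [quotient of powers]
= (c^3 / b^2) · c^(-2)    [product of powers]
= b^(-2)c    [quotient of powers; product of powers]

b^(-2)c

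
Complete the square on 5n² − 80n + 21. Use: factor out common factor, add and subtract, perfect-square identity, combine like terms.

5(n − 8)² − 299

5n² − 80n + 21
= 5(n² − 16n) + 21    [factor out 5 from the n-terms]
= 5(n² − 16n + 64 − 64) + 21    [add and subtract 64 inside the bracket]
= 5(n − 8)² − 320 + 21    [perfect-square identity]
= 5(n − 8)² − 299    [combine constants]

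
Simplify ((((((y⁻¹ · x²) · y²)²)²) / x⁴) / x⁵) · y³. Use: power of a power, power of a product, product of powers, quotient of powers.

x⁻¹·y⁷

((((((y⁻¹ · x²) · y²)²)²) / x⁴) / x⁵) · y³
= (((((y⁻¹ · x²) · y²)⁴) / x⁴) / x⁵) · y³    [power of a power]
= (((((y⁻¹ · x²)⁴) · ((y²)⁴)) / x⁴) / x⁵) · y³    [power of a product]
= ((((((y⁻¹)⁴) · ((x²)⁴)) · ((y²)⁴)) / x⁴) / x⁵) · y³    [power of a product]
= ((((y⁻⁴ · ((x²)⁴)) · ((y²)⁴)) / x⁴) / x⁵) · y³    [power of a power]
= ((((y⁻⁴ · x⁸) · ((y²)⁴)) / x⁴) / x⁵) · y³    [power of a power]
= ((((y⁻⁴ · x⁸) · y⁸) / x⁴) / x⁵) · y³    [power of a power]
= x⁻¹·y⁷    [quotient of powers; product of powers]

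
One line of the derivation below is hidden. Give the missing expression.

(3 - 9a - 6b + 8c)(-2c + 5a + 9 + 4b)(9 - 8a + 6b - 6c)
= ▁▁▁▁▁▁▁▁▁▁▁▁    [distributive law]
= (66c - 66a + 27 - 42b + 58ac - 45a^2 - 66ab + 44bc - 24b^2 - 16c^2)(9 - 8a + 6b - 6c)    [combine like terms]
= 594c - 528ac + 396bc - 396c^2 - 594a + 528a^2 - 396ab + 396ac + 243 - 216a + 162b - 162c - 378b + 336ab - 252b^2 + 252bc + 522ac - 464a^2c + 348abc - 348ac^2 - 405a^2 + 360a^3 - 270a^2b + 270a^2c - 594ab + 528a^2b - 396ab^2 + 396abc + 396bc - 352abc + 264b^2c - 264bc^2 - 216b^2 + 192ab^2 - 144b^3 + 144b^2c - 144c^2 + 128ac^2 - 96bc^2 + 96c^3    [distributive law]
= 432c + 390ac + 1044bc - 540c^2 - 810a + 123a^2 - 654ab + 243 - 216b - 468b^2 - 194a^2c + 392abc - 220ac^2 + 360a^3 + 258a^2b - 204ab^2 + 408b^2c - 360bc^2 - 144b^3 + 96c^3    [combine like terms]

Applying distributive law to the line above:

(-6c + 15a + 27 + 12b + 18ac - 45a^2 - 81a - 36ab + 12bc - 30ab - 54b - 24b^2 - 16c^2 + 40ac + 72c + 32bc)(9 - 8a + 6b - 6c)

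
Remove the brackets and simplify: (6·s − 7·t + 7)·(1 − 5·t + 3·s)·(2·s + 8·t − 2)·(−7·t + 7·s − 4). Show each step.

1344·s^2·t − 18·s^3 − 352·s^2 − 3128·s·t^2 + 324·s·t + 62·s − 2660·s^2·t^2 + 42·s^3·t + 4326·s·t^3 + 252·s^4 + 1722·t^3 + 644·t^2 − 462·t − 1960·t^4 + 56

(6·s − 7·t + 7)·(1 − 5·t + 3·s)·(2·s + 8·t − 2)·(−7·t + 7·s − 4)
= (6·s − 30·s·t + 18·s^2 − 7·t + 35·t^2 − 21·s·t + 7 − 35·t + 21·s)·(2·s + 8·t − 2)·(−7·t + 7·s − 4)    [distributive law]
= (27·s − 51·s·t + 18·s^2 − 42·t + 35·t^2 + 7)·(2·s + 8·t − 2)·(−7·t + 7·s − 4)    [combine like terms]
= (54·s^2 + 216·s·t − 54·s − 102·s^2·t − 408·s·t^2 + 102·s·t + 36·s^3 + 144·s^2·t − 36·s^2 − 84·s·t − 336·t^2 + 84·t + 70·s·t^2 + 280·t^3 − 70·t^2 + 14·s + 56·t − 14)·(−7·t + 7·s − 4)    [distributive law]
= (18·s^2 + 234·s·t − 40·s + 42·s^2·t − 338·s·t^2 + 36·s^3 − 406·t^2 + 140·t + 280·t^3 − 14)·(−7·t + 7·s − 4)    [combine like terms]
= −126·s^2·t + 126·s^3 − 72·s^2 − 1638·s·t^2 + 1638·s^2·t − 936·s·t + 280·s·t − 280·s^2 + 160·s − 294·s^2·t^2 + 294·s^3·t − 168·s^2·t + 2366·s·t^3 − 2366·s^2·t^2 + 1352·s·t^2 − 252·s^3·t + 252·s^4 − 144·s^3 + 2842·t^3 − 2842·s·t^2 + 1624·t^2 − 980·t^2 + 980·s·t − 560·t − 1960·t^4 + 1960·s·t^3 − 1120·t^3 + 98·t − 98·s + 56    [distributive law]
= 1344·s^2·t − 18·s^3 − 352·s^2 − 3128·s·t^2 + 324·s·t + 62·s − 2660·s^2·t^2 + 42·s^3·t + 4326·s·t^3 + 252·s^4 + 1722·t^3 + 644·t^2 − 462·t − 1960·t^4 + 56    [combine like terms]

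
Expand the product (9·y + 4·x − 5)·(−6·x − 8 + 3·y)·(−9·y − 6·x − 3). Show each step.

(9·y + 4·x − 5)·(−6·x − 8 + 3·y)·(−9·y − 6·x − 3)
= (−54·x·y − 72·y + 27·y² − 24·x² − 32·x + 12·x·y + 30·x + 40 − 15·y)·(−9·y − 6·x − 3)    [distributive law]
= (−42·x·y − 87·y + 27·y² − 24·x² − 2·x + 40)·(−9·y − 6·x − 3)    [combine like terms]
= 378·x·y² + 252·x²·y + 126·x·y + 783·y² + 522·x·y + 261·y − 243·y³ − 162·x·y² − 81·y² + 216·x²·y + 144·x³ + 72·x² + 18·x·y + 12·x² + 6·x − 360·y − 240·x − 120    [distributive law]
= 216·x·y² + 468·x²·y + 666·x·y + 702·y² − 99·y − 243·y³ + 144·x³ + 84·x² − 234·x − 120    [combine like terms]

216·x·y² + 468·x²·y + 666·x·y + 702·y² − 99·y − 243·y³ + 144·x³ + 84·x² − 234·x − 120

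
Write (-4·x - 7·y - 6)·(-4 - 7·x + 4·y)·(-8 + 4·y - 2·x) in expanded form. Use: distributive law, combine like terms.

-512·x - 40·x·y - 340·x² + 46·x²·y - 56·x³ + 188·x·y² + 64·y + 240·y² - 112·y³ - 192

(-4·x - 7·y - 6)·(-4 - 7·x + 4·y)·(-8 + 4·y - 2·x)
= (16·x + 28·x² - 16·x·y + 28·y + 49·x·y - 28·y² + 24 + 42·x - 24·y)·(-8 + 4·y - 2·x)    [distributive law]
= (58·x + 28·x² + 33·x·y + 4·y - 28·y² + 24)·(-8 + 4·y - 2·x)    [combine like terms]
= -464·x + 232·x·y - 116·x² - 224·x² + 112·x²·y - 56·x³ - 264·x·y + 132·x·y² - 66·x²·y - 32·y + 16·y² - 8·x·y + 224·y² - 112·y³ + 56·x·y² - 192 + 96·y - 48·x    [distributive law]
= -512·x - 40·x·y - 340·x² + 46·x²·y - 56·x³ + 188·x·y² + 64·y + 240·y² - 112·y³ - 192    [combine like terms]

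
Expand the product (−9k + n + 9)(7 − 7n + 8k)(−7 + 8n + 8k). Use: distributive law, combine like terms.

441k − 873kn + 576k^2 + 512kn^2 − 8k^2n − 576k^3 + 896n − 399n^2 − 56n^3 − 441

(−9k + n + 9)(7 − 7n + 8k)(−7 + 8n + 8k)
= (−63k + 63kn − 72k^2 + 7n − 7n^2 + 8kn + 63 − 63n + 72k)(−7 + 8n + 8k)    [distributive law]
= (9k + 71kn − 72k^2 − 56n − 7n^2 + 63)(−7 + 8n + 8k)    [combine like terms]
= −63k + 72kn + 72k^2 − 497kn + 568kn^2 + 568k^2n + 504k^2 − 576k^2n − 576k^3 + 392n − 448n^2 − 448kn + 49n^2 − 56n^3 − 56kn^2 − 441 + 504n + 504k    [distributive law]
= 441k − 873kn + 576k^2 + 512kn^2 − 8k^2n − 576k^3 + 896n − 399n^2 − 56n^3 − 441    [combine like terms]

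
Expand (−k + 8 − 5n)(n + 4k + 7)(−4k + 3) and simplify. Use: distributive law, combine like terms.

(−k + 8 − 5n)(n + 4k + 7)(−4k + 3)
= (−kn − 4k^2 − 7k + 8n + 32k + 56 − 5n^2 − 20kn − 35n)(−4k + 3)    [distributive law]
= (−21kn − 4k^2 + 25k − 27n + 56 − 5n^2)(−4k + 3)    [combine like terms]
= 84k^2n − 63kn + 16k^3 − 12k^2 − 100k^2 + 75k + 108kn − 81n − 224k + 168 + 20kn^2 − 15n^2    [distributive law]
= 84k^2n + 45kn + 16k^3 − 112k^2 − 149k − 81n + 168 + 20kn^2 − 15n^2    [combine like terms]

84k^2n + 45kn + 16k^3 − 112k^2 − 149k − 81n + 168 + 20kn^2 − 15n^2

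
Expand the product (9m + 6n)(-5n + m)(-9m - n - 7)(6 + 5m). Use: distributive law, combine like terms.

3417m²n + 1710m³n + 2904mn² + 1545m²n² + 1638mn - 801m³ - 405m⁴ - 378m² + 180n³ + 150mn³ + 1260n²

(9m + 6n)(-5n + m)(-9m - n - 7)(6 + 5m)
= (-45mn + 9m² - 30n² + 6mn)(-9m - n - 7)(6 + 5m)    [distributive law]
= (-39mn + 9m² - 30n²)(-9m - n - 7)(6 + 5m)    [combine like terms]
= (351m²n + 39mn² + 273mn - 81m³ - 9m²n - 63m² + 270mn² + 30n³ + 210n²)(6 + 5m)    [distributive law]
= (342m²n + 309mn² + 273mn - 81m³ - 63m² + 30n³ + 210n²)(6 + 5m)    [combine like terms]
= 2052m²n + 1710m³n + 1854mn² + 1545m²n² + 1638mn + 1365m²n - 486m³ - 405m⁴ - 378m² - 315m³ + 180n³ + 150mn³ + 1260n² + 1050mn²    [distributive law]
= 3417m²n + 1710m³n + 2904mn² + 1545m²n² + 1638mn - 801m³ - 405m⁴ - 378m² + 180n³ + 150mn³ + 1260n²    [combine like terms]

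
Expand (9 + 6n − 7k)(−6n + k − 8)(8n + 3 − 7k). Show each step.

−924n^2 − 882n + 1378kn + 699k − 476k^2 − 216 − 288n^3 + 636kn^2 − 392k^2n + 49k^3

(9 + 6n − 7k)(−6n + k − 8)(8n + 3 − 7k)
= (−54n + 9k − 72 − 36n^2 + 6kn − 48n + 42kn − 7k^2 + 56k)(8n + 3 − 7k)    [distributive law]
= (−102n + 65k − 72 − 36n^2 + 48kn − 7k^2)(8n + 3 − 7k)    [combine like terms]
= −816n^2 − 306n + 714kn + 520kn + 195k − 455k^2 − 576n − 216 + 504k − 288n^3 − 108n^2 + 252kn^2 + 384kn^2 + 144kn − 336k^2n − 56k^2n − 21k^2 + 49k^3    [distributive law]
= −924n^2 − 882n + 1378kn + 699k − 476k^2 − 216 − 288n^3 + 636kn^2 − 392k^2n + 49k^3    [combine like terms]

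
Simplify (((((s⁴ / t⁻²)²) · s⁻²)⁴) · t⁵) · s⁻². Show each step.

s²²t²¹

(((((s⁴ / t⁻²)²) · s⁻²)⁴) · t⁵) · s⁻²
= (((((s⁴ / t⁻²)²)⁴) · ((s⁻²)⁴)) · t⁵) · s⁻²    [power of a product]
= ((((s⁴ / t⁻²)⁸) · ((s⁻²)⁴)) · t⁵) · s⁻²    [power of a power]
= (((((s⁴)⁸) / ((t⁻²)⁸)) · ((s⁻²)⁴)) · t⁵) · s⁻²    [power of a quotient]
= (((s³² / ((t⁻²)⁸)) · ((s⁻²)⁴)) · t⁵) · s⁻²    [power of a power]
= (((s³² / t⁻¹⁶) · ((s⁻²)⁴)) · t⁵) · s⁻²    [power of a power]
= (((s³² / t⁻¹⁶) · s⁻⁸) · t⁵) · s⁻²    [power of a power]
= s²²t²¹    [quotient of powers; product of powers]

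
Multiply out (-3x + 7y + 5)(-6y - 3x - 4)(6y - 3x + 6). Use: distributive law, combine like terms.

(-3x + 7y + 5)(-6y - 3x - 4)(6y - 3x + 6)
= (18xy + 9x^2 + 12x - 42y^2 - 21xy - 28y - 30y - 15x - 20)(6y - 3x + 6)    [distributive law]
= (-3xy + 9x^2 - 3x - 42y^2 - 58y - 20)(6y - 3x + 6)    [combine like terms]
= -18xy^2 + 9x^2y - 18xy + 54x^2y - 27x^3 + 54x^2 - 18xy + 9x^2 - 18x - 252y^3 + 126xy^2 - 252y^2 - 348y^2 + 174xy - 348y - 120y + 60x - 120    [distributive law]
= 108xy^2 + 63x^2y + 138xy - 27x^3 + 63x^2 + 42x - 252y^3 - 600y^2 - 468y - 120    [combine like terms]

108xy^2 + 63x^2y + 138xy - 27x^3 + 63x^2 + 42x - 252y^3 - 600y^2 - 468y - 120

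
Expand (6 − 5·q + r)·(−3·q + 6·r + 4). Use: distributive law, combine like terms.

−38·q + 40·r + 24 + 15·q^2 − 33·q·r + 6·r^2

(6 − 5·q + r)·(−3·q + 6·r + 4)
= −18·q + 36·r + 24 + 15·q^2 − 30·q·r − 20·q − 3·q·r + 6·r^2 + 4·r    [distributive law]
= −38·q + 40·r + 24 + 15·q^2 − 33·q·r + 6·r^2    [combine like terms]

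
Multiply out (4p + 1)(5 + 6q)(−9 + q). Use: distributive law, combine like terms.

−180p − 196pq + 24pq^2 − 45 − 49q + 6q^2

(4p + 1)(5 + 6q)(−9 + q)
= (20p + 24pq + 5 + 6q)(−9 + q)    [distributive law]
= −180p + 20pq − 216pq + 24pq^2 − 45 + 5q − 54q + 6q^2    [distributive law]
= −180p − 196pq + 24pq^2 − 45 − 49q + 6q^2    [combine like terms]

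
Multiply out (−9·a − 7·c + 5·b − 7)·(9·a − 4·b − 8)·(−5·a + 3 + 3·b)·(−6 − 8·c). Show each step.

(−9·a − 7·c + 5·b − 7)·(9·a − 4·b − 8)·(−5·a + 3 + 3·b)·(−6 − 8·c)
= (−81·a² + 36·a·b + 72·a − 63·a·c + 28·b·c + 56·c + 45·a·b − 20·b² − 40·b − 63·a + 28·b + 56)·(−5·a + 3 + 3·b)·(−6 − 8·c)    [distributive law]
= (−81·a² + 81·a·b + 9·a − 63·a·c + 28·b·c + 56·c − 20·b² − 12·b + 56)·(−5·a + 3 + 3·b)·(−6 − 8·c)    [combine like terms]
= (405·a³ − 243·a² − 243·a²·b − 405·a²·b + 243·a·b + 243·a·b² − 45·a² + 27·a + 27·a·b + 315·a²·c − 189·a·c − 189·a·b·c − 140·a·b·c + 84·b·c + 84·b²·c − 280·a·c + 168·c + 168·b·c + 100·a·b² − 60·b² − 60·b³ + 60·a·b − 36·b − 36·b² − 280·a + 168 + 168·b)·(−6 − 8·c)    [distributive law]
= (405·a³ − 288·a² − 648·a²·b + 330·a·b + 343·a·b² − 253·a + 315·a²·c − 469·a·c − 329·a·b·c + 252·b·c + 84·b²·c + 168·c − 96·b² − 60·b³ + 132·b + 168)·(−6 − 8·c)    [combine like terms]
= −2430·a³ − 3240·a³·c + 1728·a² + 2304·a²·c + 3888·a²·b + 5184·a²·b·c − 1980·a·b − 2640·a·b·c − 2058·a·b² − 2744·a·b²·c + 1518·a + 2024·a·c − 1890·a²·c − 2520·a²·c² + 2814·a·c + 3752·a·c² + 1974·a·b·c + 2632·a·b·c² − 1512·b·c − 2016·b·c² − 504·b²·c − 672·b²·c² − 1008·c − 1344·c² + 576·b² + 768·b²·c + 360·b³ + 480·b³·c − 792·b − 1056·b·c − 1008 − 1344·c    [distributive law]
= −2430·a³ − 3240·a³·c + 1728·a² + 414·a²·c + 3888·a²·b + 5184·a²·b·c − 1980·a·b − 666·a·b·c − 2058·a·b² − 2744·a·b²·c + 1518·a + 4838·a·c − 2520·a²·c² + 3752·a·c² + 2632·a·b·c² − 2568·b·c − 2016·b·c² + 264·b²·c − 672·b²·c² − 2352·c − 1344·c² + 576·b² + 360·b³ + 480·b³·c − 792·b − 1008    [combine like terms]

−2430·a³ − 3240·a³·c + 1728·a² + 414·a²·c + 3888·a²·b + 5184·a²·b·c − 1980·a·b − 666·a·b·c − 2058·a·b² − 2744·a·b²·c + 1518·a + 4838·a·c − 2520·a²·c² + 3752·a·c² + 2632·a·b·c² − 2568·b·c − 2016·b·c² + 264·b²·c − 672·b²·c² − 2352·c − 1344·c² + 576·b² + 360·b³ + 480·b³·c − 792·b − 1008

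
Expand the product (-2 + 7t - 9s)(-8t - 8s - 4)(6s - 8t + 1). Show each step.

-472st + 40t² - 76t + 384s² + 100s + 8 - 464st² + 448t³ - 480s²t + 432s³

(-2 + 7t - 9s)(-8t - 8s - 4)(6s - 8t + 1)
= (16t + 16s + 8 - 56t² - 56st - 28t + 72st + 72s² + 36s)(6s - 8t + 1)    [distributive law]
= (-12t + 52s + 8 - 56t² + 16st + 72s²)(6s - 8t + 1)    [combine like terms]
= -72st + 96t² - 12t + 312s² - 416st + 52s + 48s - 64t + 8 - 336st² + 448t³ - 56t² + 96s²t - 128st² + 16st + 432s³ - 576s²t + 72s²    [distributive law]
= -472st + 40t² - 76t + 384s² + 100s + 8 - 464st² + 448t³ - 480s²t + 432s³    [combine like terms]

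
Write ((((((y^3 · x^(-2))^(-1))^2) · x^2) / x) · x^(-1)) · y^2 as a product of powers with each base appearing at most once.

((((((y^3 · x^(-2))^(-1))^2) · x^2) / x) · x^(-1)) · y^2
= (((((y^3 · x^(-2))^(-2)) · x^2) / x) · x^(-1)) · y^2    [power of a power]
= ((((((y^3)^(-2)) · ((x^(-2))^(-2))) · x^2) / x) · x^(-1)) · y^2    [power of a product]
= ((((y^(-6) · ((x^(-2))^(-2))) · x^2) / x) · x^(-1)) · y^2    [power of a power]
= ((((y^(-6) · x^4) · x^2) / x) · x^(-1)) · y^2    [power of a power]
= x^4y^(-4)    [quotient of powers; product of powers]

x^4y^(-4)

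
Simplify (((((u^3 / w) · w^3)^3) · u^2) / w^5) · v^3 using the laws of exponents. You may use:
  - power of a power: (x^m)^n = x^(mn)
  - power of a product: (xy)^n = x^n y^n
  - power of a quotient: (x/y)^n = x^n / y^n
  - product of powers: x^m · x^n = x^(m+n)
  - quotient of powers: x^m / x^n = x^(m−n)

(((((u^3 / w) · w^3)^3) · u^2) / w^5) · v^3
= (((((u^3 / w)^3) · ((w^3)^3)) · u^2) / w^5) · v^3    [power of a product]
= ((((((u^3)^3) / (w^3)) · ((w^3)^3)) · u^2) / w^5) · v^3    [power of a quotient]
= ((((u^9 / (w^3)) · ((w^3)^3)) · u^2) / w^5) · v^3    [power of a power]
= ((((u^9 / w^3) · w^9) · u^2) / w^5) · v^3    [power of a power]
= u^11v^3w    [quotient of powers; product of powers]

u^11v^3w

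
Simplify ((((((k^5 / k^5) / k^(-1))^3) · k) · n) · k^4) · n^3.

((((((k^5 / k^5) / k^(-1))^3) · k) · n) · k^4) · n^3
= ((((((k^5 / k^5)^3) / ((k^(-1))^3)) · k) · n) · k^4) · n^3    [power of a quotient]
= (((((((k^5)^3) / ((k^5)^3)) / ((k^(-1))^3)) · k) · n) · k^4) · n^3    [power of a quotient]
= (((((k^15 / ((k^5)^3)) / ((k^(-1))^3)) · k) · n) · k^4) · n^3    [power of a power]
= (((((k^15 / k^15) / ((k^(-1))^3)) · k) · n) · k^4) · n^3    [power of a power]
= ((((k^0 / ((k^(-1))^3)) · k) · n) · k^4) · n^3    [quotient of powers]
= ((((k^0 / k^(-3)) · k) · n) · k^4) · n^3    [power of a power]
= (((k^3 · k) · n) · k^4) · n^3    [quotient of powers]
= ((k^4 · n) · k^4) · n^3    [product of powers]
= k^8n^4    [product of powers]

k^8n^4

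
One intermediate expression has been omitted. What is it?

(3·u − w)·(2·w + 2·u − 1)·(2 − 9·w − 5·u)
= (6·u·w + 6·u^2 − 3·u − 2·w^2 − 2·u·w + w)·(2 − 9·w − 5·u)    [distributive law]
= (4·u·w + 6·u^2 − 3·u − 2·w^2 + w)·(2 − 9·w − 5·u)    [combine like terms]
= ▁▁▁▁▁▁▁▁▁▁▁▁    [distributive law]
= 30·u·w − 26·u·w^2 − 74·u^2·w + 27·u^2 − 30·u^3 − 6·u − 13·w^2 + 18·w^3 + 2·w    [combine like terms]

By distributive law:

8·u·w − 36·u·w^2 − 20·u^2·w + 12·u^2 − 54·u^2·w − 30·u^3 − 6·u + 27·u·w + 15·u^2 − 4·w^2 + 18·w^3 + 10·u·w^2 + 2·w − 9·w^2 − 5·u·w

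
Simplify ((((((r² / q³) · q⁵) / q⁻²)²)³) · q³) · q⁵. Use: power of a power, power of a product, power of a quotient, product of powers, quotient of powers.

q³²·r¹²

((((((r² / q³) · q⁵) / q⁻²)²)³) · q³) · q⁵
= (((((r² / q³) · q⁵) / q⁻²)⁶) · q³) · q⁵    [power of a power]
= (((((r² / q³) · q⁵)⁶) / ((q⁻²)⁶)) · q³) · q⁵    [power of a quotient]
= (((((r² / q³)⁶) · ((q⁵)⁶)) / ((q⁻²)⁶)) · q³) · q⁵    [power of a product]
= ((((((r²)⁶) / ((q³)⁶)) · ((q⁵)⁶)) / ((q⁻²)⁶)) · q³) · q⁵    [power of a quotient]
= ((((r¹² / ((q³)⁶)) · ((q⁵)⁶)) / ((q⁻²)⁶)) · q³) · q⁵    [power of a power]
= ((((r¹² / q¹⁸) · ((q⁵)⁶)) / ((q⁻²)⁶)) · q³) · q⁵    [power of a power]
= ((((r¹² / q¹⁸) · q³⁰) / ((q⁻²)⁶)) · q³) · q⁵    [power of a power]
= ((((r¹² / q¹⁸) · q³⁰) / q⁻¹²) · q³) · q⁵    [power of a power]
= q³²·r¹²    [quotient of powers; product of powers]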